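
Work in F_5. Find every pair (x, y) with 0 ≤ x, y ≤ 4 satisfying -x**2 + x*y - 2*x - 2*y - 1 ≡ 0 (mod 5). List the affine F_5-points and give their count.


Affine F_5-points: {(0, 2), (1, 1), (3, 1), (4, 0)}; count = 4.

For each of the 25 pairs (x, y) ∈ F_5², evaluate f(x, y) mod 5. Record the zeros.
  x = 0: [0↦4, 1↦2, 2↦0, 3↦3, 4↦1]  zeros at y ∈ {2}
  x = 1: [0↦1, 1↦0, 2↦4, 3↦3, 4↦2]  zeros at y ∈ {1}
  x = 2: [0↦1, 1↦1, 2↦1, 3↦1, 4↦1]  zeros at y ∈ ∅
  x = 3: [0↦4, 1↦0, 2↦1, 3↦2, 4↦3]  zeros at y ∈ {1}
  x = 4: [0↦0, 1↦2, 2↦4, 3↦1, 4↦3]  zeros at y ∈ {0}
Collecting zeros: affine points = {(0, 2), (1, 1), (3, 1), (4, 0)}.
Total count |C(F_5)_aff| = 4.


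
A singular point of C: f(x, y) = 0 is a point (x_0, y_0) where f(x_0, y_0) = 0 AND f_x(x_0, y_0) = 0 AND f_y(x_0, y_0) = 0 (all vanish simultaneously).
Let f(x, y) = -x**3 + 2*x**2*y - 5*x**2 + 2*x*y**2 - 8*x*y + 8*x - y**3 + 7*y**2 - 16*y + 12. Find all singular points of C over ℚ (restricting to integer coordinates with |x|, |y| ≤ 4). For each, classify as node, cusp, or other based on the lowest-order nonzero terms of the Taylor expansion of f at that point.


Singular points: {(0, 2)}; classification: node.

Compute partial derivatives:
  f_x = -3*x**2 + 4*x*y - 10*x + 2*y**2 - 8*y + 8.
  f_y = 2*x**2 + 4*x*y - 8*x - 3*y**2 + 14*y - 16.
Scan x_0 ∈ {−4, ..., 4}. For each x_0, f_y(x_0, y) is a polynomial in y; find its integer roots y ∈ {−4, ..., 4}, then test f_x and f at those candidates.
  x = -4: f_y(-4, y) = -3*y**2 - 2*y + 48; no integer root y with |y| ≤ 4.
  x = -3: f_y(-3, y) = -3*y**2 + 2*y + 26; no integer root y with |y| ≤ 4.
  x = -2: f_y(-2, y) = -3*y**2 + 6*y + 8; no integer root y with |y| ≤ 4.
  x = -1: f_y(-1, y) = -3*y**2 + 10*y - 6; no integer root y with |y| ≤ 4.
  x = 0: f_y(0, y) = -3*y**2 + 14*y - 16; vanishes at y ∈ {2}. (0, 2): f_x = 0, f = 0 — SINGULAR.
  x = 1: f_y(1, y) = -3*y**2 + 18*y - 22; no integer root y with |y| ≤ 4.
  x = 2: f_y(2, y) = -3*y**2 + 22*y - 24; no integer root y with |y| ≤ 4.
  x = 3: f_y(3, y) = -3*y**2 + 26*y - 22; no integer root y with |y| ≤ 4.
  x = 4: f_y(4, y) = -3*y**2 + 30*y - 16; no integer root y with |y| ≤ 4.
Only singular point on the grid: (0, 2).
Classify: substitute x = 0 + u, y = 2 + v and expand: f = -u**3 + 2*u**2*v - u**2 + 2*u*v**2 - v**3 + v**2.
No constant or linear terms (consistent with a singular point). Quadratic part: -u**2 + v**2. Cubic part: -u**3 + 2*u**2*v + 2*u*v**2 - v**3.
The quadratic part v**2 - u**2 = (v − u)(v + u) splits into two distinct linear factors, so there are two distinct tangent lines y − 2 = ±(x − 0) — this is a node (ordinary double point).
Classification: node.


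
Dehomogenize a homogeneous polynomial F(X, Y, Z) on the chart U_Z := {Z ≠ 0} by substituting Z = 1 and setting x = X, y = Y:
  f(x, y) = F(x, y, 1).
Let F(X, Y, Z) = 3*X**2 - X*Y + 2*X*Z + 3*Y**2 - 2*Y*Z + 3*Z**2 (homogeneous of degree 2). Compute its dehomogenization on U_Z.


f(x, y) = 3*x**2 - x*y + 2*x + 3*y**2 - 2*y + 3

On U_Z we set Z = 1. Each monomial c·X^i·Y^j·Z^k in F becomes c·x^i·y^j·1^k = c·x^i·y^j.
Substituting Z = 1: F(X, Y, 1) = 3*x**2 - x*y + 2*x + 3*y**2 - 2*y + 3.
Note: deg(f) ≤ deg(F) = 2; strict inequality happens when F is divisible by Z (lost terms).


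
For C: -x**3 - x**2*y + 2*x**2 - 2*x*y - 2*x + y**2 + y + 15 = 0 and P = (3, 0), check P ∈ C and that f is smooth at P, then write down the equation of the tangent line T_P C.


Tangent line at P: -17*x - 14*y + 51 = 0.

Step 1: f(3, 0) = 0, so P lies on C.
Step 2: partial derivatives
  f_x(x, y) = -3*x**2 - 2*x*y + 4*x - 2*y - 2, f_y(x, y) = -x**2 - 2*x + 2*y + 1.
  f_x(P) = -17, f_y(P) = -14 (gradient nonzero, so P is smooth).
Step 3: tangent line at P: -17·(x − 3) + -14·(y − 0) = 0.
Expanding: -17*x - 14*y + 51 = 0.


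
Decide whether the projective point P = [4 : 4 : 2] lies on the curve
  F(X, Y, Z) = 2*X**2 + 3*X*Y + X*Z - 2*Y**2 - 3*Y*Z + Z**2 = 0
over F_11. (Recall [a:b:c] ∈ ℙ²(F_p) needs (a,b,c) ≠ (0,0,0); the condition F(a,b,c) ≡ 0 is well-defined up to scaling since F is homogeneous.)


F(4,4,2) ≡ 3 (mod 11); P is NOT on the curve.

Evaluate F(4, 4, 2) term-by-term (mod 11).
  2*X**2 ↦ 2·16·1·1 = 32
  3*X*Y ↦ 3·4·4·1 = 48
  X*Z ↦ 1·4·1·2 = 8
  -2*Y**2 ↦ -2·1·16·1 = -32
  -3*Y*Z ↦ -3·1·4·2 = -24
  Z**2 ↦ 1·1·1·4 = 4
Sum: F(4, 4, 2) = (32) + (48) + (8) + (-32) + (-24) + (4) = 36.
Reducing mod 11: 36 ≡ 3 (mod 11).
Since F(a, b, c) ≡ 3 ≠ 0 (mod 11), P does NOT lie on the curve.


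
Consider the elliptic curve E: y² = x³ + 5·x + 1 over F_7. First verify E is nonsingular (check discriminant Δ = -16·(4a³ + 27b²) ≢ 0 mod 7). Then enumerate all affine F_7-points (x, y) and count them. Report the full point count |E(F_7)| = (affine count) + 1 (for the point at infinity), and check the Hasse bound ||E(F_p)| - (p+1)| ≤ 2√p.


Affine points = {(0, 1), (0, 6), (1, 0), (3, 1), (3, 6), (4, 1), (4, 6), (5, 2), (5, 5), (6, 3), (6, 4)}; affine count = 11; |E(F_7)| = 12.

Discriminant check: Δ ∝ 4a³ + 27b² = 4·5³ + 27·1² = 4·125 + 27·1 ≡ 2 (mod 7). Nonzero ⇒ E is nonsingular.
For each x ∈ F_7, compute rhs = x³ + 5·x + 1 mod 7, then count y ∈ F_7 with y² ≡ rhs.
  x = 0: rhs = 1, matching y values: 1, 6 (2 points).
  x = 1: rhs = 0, matching y values: 0 (1 points).
  x = 2: rhs = 5, matching y values: none (0 points).
  x = 3: rhs = 1, matching y values: 1, 6 (2 points).
  x = 4: rhs = 1, matching y values: 1, 6 (2 points).
  x = 5: rhs = 4, matching y values: 2, 5 (2 points).
  x = 6: rhs = 2, matching y values: 3, 4 (2 points).
Total affine count: 11.
Full point count |E(F_7)| = 11 + 1 = 12.
Hasse bound: |12 − (7+1)| = |4| = 4 ≤ 2√7 ≈ 5.2915 ✓.


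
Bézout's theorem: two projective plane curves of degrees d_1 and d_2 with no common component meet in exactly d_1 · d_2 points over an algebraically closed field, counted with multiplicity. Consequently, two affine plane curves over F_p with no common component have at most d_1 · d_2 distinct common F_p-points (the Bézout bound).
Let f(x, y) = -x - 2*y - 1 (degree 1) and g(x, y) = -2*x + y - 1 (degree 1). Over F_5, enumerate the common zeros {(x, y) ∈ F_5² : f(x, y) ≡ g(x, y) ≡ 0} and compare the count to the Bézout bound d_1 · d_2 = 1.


Common zeros: ∅; count = 0; Bézout bound = 1.

deg(f) = 1, deg(g) = 1, so Bézout bound = 1.
Scan x ∈ F_5. For each x, list the y ∈ F_5 with f(x, y) ≡ 0 and those with g(x, y) ≡ 0 (mod 5); the common zeros in that column are the intersection.
  x = 0: f ≡ 0 at y ∈ {2}; g ≡ 0 at y ∈ {1}; common: ∅.
  x = 1: f ≡ 0 at y ∈ {4}; g ≡ 0 at y ∈ {3}; common: ∅.
  x = 2: f ≡ 0 at y ∈ {1}; g ≡ 0 at y ∈ {0}; common: ∅.
  x = 3: f ≡ 0 at y ∈ {3}; g ≡ 0 at y ∈ {2}; common: ∅.
  x = 4: f ≡ 0 at y ∈ {0}; g ≡ 0 at y ∈ {4}; common: ∅.
Collecting: common zeros = ∅, so the count is 0.
Comparison with the Bézout bound: 0 ≤ 1 = deg(f)·deg(g), as expected for curves with no common component (the affine F_5-count falls short of the bound because intersections may lie at infinity, over extension fields, or carry multiplicity).


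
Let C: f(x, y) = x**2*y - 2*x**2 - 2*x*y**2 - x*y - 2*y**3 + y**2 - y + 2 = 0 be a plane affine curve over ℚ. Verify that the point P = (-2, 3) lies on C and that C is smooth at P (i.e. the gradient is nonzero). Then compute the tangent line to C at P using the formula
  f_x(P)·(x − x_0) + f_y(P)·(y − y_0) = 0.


Tangent line at P: -25*x - 19*y + 7 = 0.

Step 1: f(-2, 3) = 0, so P lies on C.
Step 2: partial derivatives
  f_x(x, y) = 2*x*y - 4*x - 2*y**2 - y, f_y(x, y) = x**2 - 4*x*y - x - 6*y**2 + 2*y - 1.
  f_x(P) = -25, f_y(P) = -19 (gradient nonzero, so P is smooth).
Step 3: tangent line at P: -25·(x − -2) + -19·(y − 3) = 0.
Expanding: -25*x - 19*y + 7 = 0.


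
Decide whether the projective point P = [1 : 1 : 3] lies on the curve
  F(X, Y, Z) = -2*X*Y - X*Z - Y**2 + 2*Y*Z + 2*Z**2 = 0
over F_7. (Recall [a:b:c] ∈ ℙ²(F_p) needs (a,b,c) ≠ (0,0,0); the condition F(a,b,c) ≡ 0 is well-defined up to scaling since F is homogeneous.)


F(1,1,3) ≡ 4 (mod 7); P is NOT on the curve.

Evaluate F(1, 1, 3) term-by-term (mod 7).
  -2*X*Y ↦ -2·1·1·1 = -2
  -X*Z ↦ -1·1·1·3 = -3
  -Y**2 ↦ -1·1·1·1 = -1
  2*Y*Z ↦ 2·1·1·3 = 6
  2*Z**2 ↦ 2·1·1·9 = 18
Sum: F(1, 1, 3) = (-2) + (-3) + (-1) + (6) + (18) = 18.
Reducing mod 7: 18 ≡ 4 (mod 7).
Since F(a, b, c) ≡ 4 ≠ 0 (mod 7), P does NOT lie on the curve.


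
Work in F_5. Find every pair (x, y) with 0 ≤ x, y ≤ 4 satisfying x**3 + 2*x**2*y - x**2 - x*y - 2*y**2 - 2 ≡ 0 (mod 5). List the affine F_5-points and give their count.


Affine F_5-points: {(0, 2), (0, 3), (1, 4)}; count = 3.

For each of the 25 pairs (x, y) ∈ F_5², evaluate f(x, y) mod 5. Record the zeros.
  x = 0: [0↦3, 1↦1, 2↦0, 3↦0, 4↦1]  zeros at y ∈ {2, 3}
  x = 1: [0↦3, 1↦2, 2↦2, 3↦3, 4↦0]  zeros at y ∈ {4}
  x = 2: [0↦2, 1↦1, 2↦1, 3↦2, 4↦4]  zeros at y ∈ ∅
  x = 3: [0↦1, 1↦4, 2↦3, 3↦3, 4↦4]  zeros at y ∈ ∅
  x = 4: [0↦1, 1↦2, 2↦4, 3↦2, 4↦1]  zeros at y ∈ ∅
Collecting zeros: affine points = {(0, 2), (0, 3), (1, 4)}.
Total count |C(F_5)_aff| = 3.


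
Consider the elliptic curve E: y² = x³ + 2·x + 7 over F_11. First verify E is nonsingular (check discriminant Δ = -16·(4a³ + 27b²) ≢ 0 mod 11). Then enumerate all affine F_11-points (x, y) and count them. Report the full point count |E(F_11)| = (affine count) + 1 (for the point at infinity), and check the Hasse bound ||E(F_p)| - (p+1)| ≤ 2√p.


Affine points = {(6, 2), (6, 9), (7, 1), (7, 10), (10, 2), (10, 9)}; affine count = 6; |E(F_11)| = 7.

Discriminant check: Δ ∝ 4a³ + 27b² = 4·2³ + 27·7² = 4·8 + 27·49 ≡ 2 (mod 11). Nonzero ⇒ E is nonsingular.
For each x ∈ F_11, compute rhs = x³ + 2·x + 7 mod 11, then count y ∈ F_11 with y² ≡ rhs.
  x = 0: rhs = 7, matching y values: none (0 points).
  x = 1: rhs = 10, matching y values: none (0 points).
  x = 2: rhs = 8, matching y values: none (0 points).
  x = 3: rhs = 7, matching y values: none (0 points).
  x = 4: rhs = 2, matching y values: none (0 points).
  x = 5: rhs = 10, matching y values: none (0 points).
  x = 6: rhs = 4, matching y values: 2, 9 (2 points).
  x = 7: rhs = 1, matching y values: 1, 10 (2 points).
  x = 8: rhs = 7, matching y values: none (0 points).
  x = 9: rhs = 6, matching y values: none (0 points).
  x = 10: rhs = 4, matching y values: 2, 9 (2 points).
Total affine count: 6.
Full point count |E(F_11)| = 6 + 1 = 7.
Hasse bound: |7 − (11+1)| = |-5| = 5 ≤ 2√11 ≈ 6.6332 ✓.


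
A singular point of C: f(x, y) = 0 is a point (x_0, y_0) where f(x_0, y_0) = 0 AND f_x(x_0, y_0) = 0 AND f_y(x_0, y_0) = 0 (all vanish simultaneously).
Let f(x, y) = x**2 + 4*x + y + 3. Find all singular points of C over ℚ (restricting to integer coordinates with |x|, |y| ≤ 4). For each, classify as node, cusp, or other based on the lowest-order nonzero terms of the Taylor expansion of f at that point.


No singular points in the scanned grid; C is smooth there.

Compute partial derivatives:
  f_x = 2*x + 4.
  f_y = 1.
f_y = 1 is a nonzero constant, so f_y never vanishes: no point (x, y) can satisfy f = f_x = f_y = 0. In particular no (x, y) ∈ {−4, ..., 4}² is singular; the curve is smooth.


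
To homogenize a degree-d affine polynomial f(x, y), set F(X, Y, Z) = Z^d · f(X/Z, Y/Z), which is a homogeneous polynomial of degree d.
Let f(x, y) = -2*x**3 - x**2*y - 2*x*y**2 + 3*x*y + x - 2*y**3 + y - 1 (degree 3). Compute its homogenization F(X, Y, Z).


F(X, Y, Z) = -2*X**3 - X**2*Y - 2*X*Y**2 + 3*X*Y*Z + X*Z**2 - 2*Y**3 + Y*Z**2 - Z**3

deg(f) = 3.
Substitute x = X/Z, y = Y/Z into f, then multiply by Z^3.
  monomial -2·x^3·y^0 ↦ -2·X^3·Y^0·Z^0.
  monomial -1·x^2·y^1 ↦ -1·X^2·Y^1·Z^0.
  monomial -2·x^1·y^2 ↦ -2·X^1·Y^2·Z^0.
  monomial 3·x^1·y^1 ↦ 3·X^1·Y^1·Z^1.
  monomial 1·x^1·y^0 ↦ 1·X^1·Y^0·Z^2.
  monomial -2·x^0·y^3 ↦ -2·X^0·Y^3·Z^0.
  monomial 1·x^0·y^1 ↦ 1·X^0·Y^1·Z^2.
  monomial -1·x^0·y^0 ↦ -1·X^0·Y^0·Z^3.
Collecting: F(X, Y, Z) = -2*X**3 - X**2*Y - 2*X*Y**2 + 3*X*Y*Z + X*Z**2 - 2*Y**3 + Y*Z**2 - Z**3.


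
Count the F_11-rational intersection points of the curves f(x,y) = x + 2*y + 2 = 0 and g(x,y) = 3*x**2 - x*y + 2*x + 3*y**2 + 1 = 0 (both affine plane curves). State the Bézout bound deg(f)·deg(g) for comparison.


Common zeros: {(2, 9), (5, 2)}; count = 2; Bézout bound = 2.

deg(f) = 1, deg(g) = 2, so Bézout bound = 2.
Scan x ∈ F_11. For each x, list the y ∈ F_11 with f(x, y) ≡ 0 and those with g(x, y) ≡ 0 (mod 11); the common zeros in that column are the intersection.
  x = 0: f ≡ 0 at y ∈ {10}; g ≡ 0 at y ∈ ∅; common: ∅.
  x = 1: f ≡ 0 at y ∈ {4}; g ≡ 0 at y ∈ ∅; common: ∅.
  x = 2: f ≡ 0 at y ∈ {9}; g ≡ 0 at y ∈ {9, 10}; common: {9}.
  x = 3: f ≡ 0 at y ∈ {3}; g ≡ 0 at y ∈ ∅; common: ∅.
  x = 4: f ≡ 0 at y ∈ {8}; g ≡ 0 at y ∈ {7, 9}; common: ∅.
  x = 5: f ≡ 0 at y ∈ {2}; g ≡ 0 at y ∈ {2, 7}; common: {2}.
  x = 6: f ≡ 0 at y ∈ {7}; g ≡ 0 at y ∈ {0, 2}; common: ∅.
  x = 7: f ≡ 0 at y ∈ {1}; g ≡ 0 at y ∈ ∅; common: ∅.
  x = 8: f ≡ 0 at y ∈ {6}; g ≡ 0 at y ∈ {0, 10}; common: ∅.
  x = 9: f ≡ 0 at y ∈ {0}; g ≡ 0 at y ∈ ∅; common: ∅.
  x = 10: f ≡ 0 at y ∈ {5}; g ≡ 0 at y ∈ ∅; common: ∅.
Collecting: common zeros = {(2, 9), (5, 2)}, so the count is 2.
Comparison with the Bézout bound: 2 ≤ 2 = deg(f)·deg(g), as expected for curves with no common component (the bound is attained).


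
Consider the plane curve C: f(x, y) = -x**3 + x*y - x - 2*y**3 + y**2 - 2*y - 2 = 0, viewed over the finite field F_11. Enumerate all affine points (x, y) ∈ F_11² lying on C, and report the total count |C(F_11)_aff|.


Affine F_11-points: {(0, 9), (1, 10), (2, 7), (4, 7), (5, 0), (5, 7), (5, 10), (6, 5), (7, 0), (8, 1), (10, 0)}; count = 11.

For each of the 121 pairs (x, y) ∈ F_11², evaluate f(x, y) mod 11. Record the zeros.
  x = 0: [0↦9, 1↦6, 2↦4, 3↦2, 4↦10, 5↦5, 6↦8, 7↦7, 8↦1, 9↦0, 10↦3]  zeros at y ∈ {9}
  x = 1: [0↦7, 1↦5, 2↦4, 3↦3, 4↦1, 5↦8, 6↦1, 7↦1, 8↦7, 9↦7, 10↦0]  zeros at y ∈ {10}
  x = 2: [0↦10, 1↦9, 2↦9, 3↦9, 4↦8, 5↦5, 6↦10, 7↦0, 8↦7, 9↦8, 10↦2]  zeros at y ∈ {7}
  x = 3: [0↦1, 1↦1, 2↦2, 3↦3, 4↦3, 5↦1, 6↦7, 7↦9, 8↦6, 9↦8, 10↦3]  zeros at y ∈ ∅
  x = 4: [0↦7, 1↦8, 2↦10, 3↦1, 4↦2, 5↦1, 6↦8, 7↦0, 8↦9, 9↦1, 10↦8]  zeros at y ∈ {7}
  x = 5: [0↦0, 1↦2, 2↦5, 3↦8, 4↦10, 5↦10, 6↦7, 7↦0, 8↦10, 9↦3, 10↦0]  zeros at y ∈ {0, 7, 10}
  x = 6: [0↦7, 1↦10, 2↦3, 3↦7, 4↦10, 5↦0, 6↦9, 7↦3, 8↦3, 9↦8, 10↦6]  zeros at y ∈ {5}
  x = 7: [0↦0, 1↦4, 2↦9, 3↦3, 4↦7, 5↦9, 6↦8, 7↦3, 8↦4, 9↦10, 10↦9]  zeros at y ∈ {0}
  x = 8: [0↦6, 1↦0, 2↦6, 3↦1, 4↦6, 5↦9, 6↦9, 7↦5, 8↦7, 9↦3, 10↦3]  zeros at y ∈ {1}
  x = 9: [0↦8, 1↦3, 2↦10, 3↦6, 4↦1, 5↦5, 6↦6, 7↦3, 8↦6, 9↦3, 10↦4]  zeros at y ∈ ∅
  x = 10: [0↦0, 1↦7, 2↦4, 3↦1, 4↦8, 5↦2, 6↦4, 7↦2, 8↦6, 9↦4, 10↦6]  zeros at y ∈ {0}
Collecting zeros: affine points = {(0, 9), (1, 10), (2, 7), (4, 7), (5, 0), (5, 7), (5, 10), (6, 5), (7, 0), (8, 1), (10, 0)}.
Total count |C(F_11)_aff| = 11.


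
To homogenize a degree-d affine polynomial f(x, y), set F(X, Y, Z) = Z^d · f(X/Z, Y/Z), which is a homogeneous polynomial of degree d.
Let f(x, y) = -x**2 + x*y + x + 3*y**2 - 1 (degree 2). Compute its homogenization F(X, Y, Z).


F(X, Y, Z) = -X**2 + X*Y + X*Z + 3*Y**2 - Z**2

deg(f) = 2.
Substitute x = X/Z, y = Y/Z into f, then multiply by Z^2.
  monomial -1·x^2·y^0 ↦ -1·X^2·Y^0·Z^0.
  monomial 1·x^1·y^1 ↦ 1·X^1·Y^1·Z^0.
  monomial 1·x^1·y^0 ↦ 1·X^1·Y^0·Z^1.
  monomial 3·x^0·y^2 ↦ 3·X^0·Y^2·Z^0.
  monomial -1·x^0·y^0 ↦ -1·X^0·Y^0·Z^2.
Collecting: F(X, Y, Z) = -X**2 + X*Y + X*Z + 3*Y**2 - Z**2.


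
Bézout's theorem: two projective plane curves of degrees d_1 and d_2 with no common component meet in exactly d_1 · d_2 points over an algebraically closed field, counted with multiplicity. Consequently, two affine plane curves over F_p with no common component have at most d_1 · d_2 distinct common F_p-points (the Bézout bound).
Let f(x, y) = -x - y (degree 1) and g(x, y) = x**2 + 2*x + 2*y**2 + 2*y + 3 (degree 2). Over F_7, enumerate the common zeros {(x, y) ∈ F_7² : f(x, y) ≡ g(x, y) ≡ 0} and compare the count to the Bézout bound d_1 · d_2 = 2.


Common zeros: ∅; count = 0; Bézout bound = 2.

deg(f) = 1, deg(g) = 2, so Bézout bound = 2.
Scan x ∈ F_7. For each x, list the y ∈ F_7 with f(x, y) ≡ 0 and those with g(x, y) ≡ 0 (mod 7); the common zeros in that column are the intersection.
  x = 0: f ≡ 0 at y ∈ {0}; g ≡ 0 at y ∈ {1, 5}; common: ∅.
  x = 1: f ≡ 0 at y ∈ {6}; g ≡ 0 at y ∈ ∅; common: ∅.
  x = 2: f ≡ 0 at y ∈ {5}; g ≡ 0 at y ∈ {3}; common: ∅.
  x = 3: f ≡ 0 at y ∈ {4}; g ≡ 0 at y ∈ {3}; common: ∅.
  x = 4: f ≡ 0 at y ∈ {3}; g ≡ 0 at y ∈ ∅; common: ∅.
  x = 5: f ≡ 0 at y ∈ {2}; g ≡ 0 at y ∈ {1, 5}; common: ∅.
  x = 6: f ≡ 0 at y ∈ {1}; g ≡ 0 at y ∈ {2, 4}; common: ∅.
Collecting: common zeros = ∅, so the count is 0.
Comparison with the Bézout bound: 0 ≤ 2 = deg(f)·deg(g), as expected for curves with no common component (the affine F_7-count falls short of the bound because intersections may lie at infinity, over extension fields, or carry multiplicity).


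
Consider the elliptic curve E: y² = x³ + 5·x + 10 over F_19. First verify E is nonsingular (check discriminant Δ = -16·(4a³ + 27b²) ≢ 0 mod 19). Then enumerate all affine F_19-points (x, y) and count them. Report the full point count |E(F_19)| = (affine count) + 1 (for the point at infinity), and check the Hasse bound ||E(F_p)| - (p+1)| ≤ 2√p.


Affine points = {(1, 4), (1, 15), (2, 3), (2, 16), (6, 3), (6, 16), (8, 7), (8, 12), (9, 9), (9, 10), (11, 3), (11, 16), (13, 7), (13, 12), (16, 5), (16, 14), (17, 7), (17, 12), (18, 2), (18, 17)}; affine count = 20; |E(F_19)| = 21.

Discriminant check: Δ ∝ 4a³ + 27b² = 4·5³ + 27·10² = 4·125 + 27·100 ≡ 8 (mod 19). Nonzero ⇒ E is nonsingular.
For each x ∈ F_19, compute rhs = x³ + 5·x + 10 mod 19, then count y ∈ F_19 with y² ≡ rhs.
  x = 0: rhs = 10, matching y values: none (0 points).
  x = 1: rhs = 16, matching y values: 4, 15 (2 points).
  x = 2: rhs = 9, matching y values: 3, 16 (2 points).
  x = 3: rhs = 14, matching y values: none (0 points).
  x = 4: rhs = 18, matching y values: none (0 points).
  x = 5: rhs = 8, matching y values: none (0 points).
  x = 6: rhs = 9, matching y values: 3, 16 (2 points).
  x = 7: rhs = 8, matching y values: none (0 points).
  x = 8: rhs = 11, matching y values: 7, 12 (2 points).
  x = 9: rhs = 5, matching y values: 9, 10 (2 points).
  x = 10: rhs = 15, matching y values: none (0 points).
  x = 11: rhs = 9, matching y values: 3, 16 (2 points).
  x = 12: rhs = 12, matching y values: none (0 points).
  x = 13: rhs = 11, matching y values: 7, 12 (2 points).
  x = 14: rhs = 12, matching y values: none (0 points).
  x = 15: rhs = 2, matching y values: none (0 points).
  x = 16: rhs = 6, matching y values: 5, 14 (2 points).
  x = 17: rhs = 11, matching y values: 7, 12 (2 points).
  x = 18: rhs = 4, matching y values: 2, 17 (2 points).
Total affine count: 20.
Full point count |E(F_19)| = 20 + 1 = 21.
Hasse bound: |21 − (19+1)| = |1| = 1 ≤ 2√19 ≈ 8.7178 ✓.


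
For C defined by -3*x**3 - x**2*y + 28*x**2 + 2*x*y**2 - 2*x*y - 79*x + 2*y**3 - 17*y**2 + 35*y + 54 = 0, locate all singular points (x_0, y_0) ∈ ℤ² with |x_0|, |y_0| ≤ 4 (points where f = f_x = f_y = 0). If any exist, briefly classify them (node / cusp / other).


Singular points: {(3, 2)}; classification: node.

Compute partial derivatives:
  f_x = -9*x**2 - 2*x*y + 56*x + 2*y**2 - 2*y - 79.
  f_y = -x**2 + 4*x*y - 2*x + 6*y**2 - 34*y + 35.
Scan x_0 ∈ {−4, ..., 4}. For each x_0, f_y(x_0, y) is a polynomial in y; find its integer roots y ∈ {−4, ..., 4}, then test f_x and f at those candidates.
  x = -4: f_y(-4, y) = 6*y**2 - 50*y + 27; no integer root y with |y| ≤ 4.
  x = -3: f_y(-3, y) = 6*y**2 - 46*y + 32; no integer root y with |y| ≤ 4.
  x = -2: f_y(-2, y) = 6*y**2 - 42*y + 35; no integer root y with |y| ≤ 4.
  x = -1: f_y(-1, y) = 6*y**2 - 38*y + 36; no integer root y with |y| ≤ 4.
  x = 0: f_y(0, y) = 6*y**2 - 34*y + 35; no integer root y with |y| ≤ 4.
  x = 1: f_y(1, y) = 6*y**2 - 30*y + 32; no integer root y with |y| ≤ 4.
  x = 2: f_y(2, y) = 6*y**2 - 26*y + 27; no integer root y with |y| ≤ 4.
  x = 3: f_y(3, y) = 6*y**2 - 22*y + 20; vanishes at y ∈ {2}. (3, 2): f_x = 0, f = 0 — SINGULAR.
  x = 4: f_y(4, y) = 6*y**2 - 18*y + 11; no integer root y with |y| ≤ 4.
Only singular point on the grid: (3, 2).
Classify: substitute x = 3 + u, y = 2 + v and expand: f = -3*u**3 - u**2*v - u**2 + 2*u*v**2 + 2*v**3 + v**2.
No constant or linear terms (consistent with a singular point). Quadratic part: -u**2 + v**2. Cubic part: -3*u**3 - u**2*v + 2*u*v**2 + 2*v**3.
The quadratic part v**2 - u**2 = (v − u)(v + u) splits into two distinct linear factors, so there are two distinct tangent lines y − 2 = ±(x − 3) — this is a node (ordinary double point).
Classification: node.


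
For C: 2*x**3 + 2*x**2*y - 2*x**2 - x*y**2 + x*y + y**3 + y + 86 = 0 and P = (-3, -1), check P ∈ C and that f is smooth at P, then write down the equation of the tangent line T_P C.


Tangent line at P: 76*x + 13*y + 241 = 0.

Step 1: f(-3, -1) = 0, so P lies on C.
Step 2: partial derivatives
  f_x(x, y) = 6*x**2 + 4*x*y - 4*x - y**2 + y, f_y(x, y) = 2*x**2 - 2*x*y + x + 3*y**2 + 1.
  f_x(P) = 76, f_y(P) = 13 (gradient nonzero, so P is smooth).
Step 3: tangent line at P: 76·(x − -3) + 13·(y − -1) = 0.
Expanding: 76*x + 13*y + 241 = 0.


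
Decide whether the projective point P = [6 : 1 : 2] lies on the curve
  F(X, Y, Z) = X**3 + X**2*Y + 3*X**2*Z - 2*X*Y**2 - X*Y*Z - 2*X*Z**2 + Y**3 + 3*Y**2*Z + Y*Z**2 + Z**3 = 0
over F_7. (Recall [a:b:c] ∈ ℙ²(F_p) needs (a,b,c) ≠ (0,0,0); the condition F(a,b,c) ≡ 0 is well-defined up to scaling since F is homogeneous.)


F(6,1,2) ≡ 2 (mod 7); P is NOT on the curve.

Evaluate F(6, 1, 2) term-by-term (mod 7).
  X**3 ↦ 1·216·1·1 = 216
  X**2*Y ↦ 1·36·1·1 = 36
  3*X**2*Z ↦ 3·36·1·2 = 216
  -2*X*Y**2 ↦ -2·6·1·1 = -12
  -X*Y*Z ↦ -1·6·1·2 = -12
  -2*X*Z**2 ↦ -2·6·1·4 = -48
  Y**3 ↦ 1·1·1·1 = 1
  3*Y**2*Z ↦ 3·1·1·2 = 6
  Y*Z**2 ↦ 1·1·1·4 = 4
  Z**3 ↦ 1·1·1·8 = 8
Sum: F(6, 1, 2) = (216) + (36) + (216) + (-12) + (-12) + (-48) + (1) + (6) + (4) + (8) = 415.
Reducing mod 7: 415 ≡ 2 (mod 7).
Since F(a, b, c) ≡ 2 ≠ 0 (mod 7), P does NOT lie on the curve.


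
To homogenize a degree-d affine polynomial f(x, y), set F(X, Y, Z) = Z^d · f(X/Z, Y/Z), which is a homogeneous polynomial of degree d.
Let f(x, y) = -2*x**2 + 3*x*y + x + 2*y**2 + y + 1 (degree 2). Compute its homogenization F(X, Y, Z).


F(X, Y, Z) = -2*X**2 + 3*X*Y + X*Z + 2*Y**2 + Y*Z + Z**2

deg(f) = 2.
Substitute x = X/Z, y = Y/Z into f, then multiply by Z^2.
  monomial -2·x^2·y^0 ↦ -2·X^2·Y^0·Z^0.
  monomial 3·x^1·y^1 ↦ 3·X^1·Y^1·Z^0.
  monomial 1·x^1·y^0 ↦ 1·X^1·Y^0·Z^1.
  monomial 2·x^0·y^2 ↦ 2·X^0·Y^2·Z^0.
  monomial 1·x^0·y^1 ↦ 1·X^0·Y^1·Z^1.
  monomial 1·x^0·y^0 ↦ 1·X^0·Y^0·Z^2.
Collecting: F(X, Y, Z) = -2*X**2 + 3*X*Y + X*Z + 2*Y**2 + Y*Z + Z**2.


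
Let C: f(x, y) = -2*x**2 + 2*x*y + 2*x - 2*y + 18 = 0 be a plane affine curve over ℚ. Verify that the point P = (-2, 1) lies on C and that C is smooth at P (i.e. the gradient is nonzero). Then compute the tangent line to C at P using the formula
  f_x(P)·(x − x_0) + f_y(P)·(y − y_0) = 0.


Tangent line at P: 12*x - 6*y + 30 = 0.

Step 1: f(-2, 1) = 0, so P lies on C.
Step 2: partial derivatives
  f_x(x, y) = -4*x + 2*y + 2, f_y(x, y) = 2*x - 2.
  f_x(P) = 12, f_y(P) = -6 (gradient nonzero, so P is smooth).
Step 3: tangent line at P: 12·(x − -2) + -6·(y − 1) = 0.
Expanding: 12*x - 6*y + 30 = 0.


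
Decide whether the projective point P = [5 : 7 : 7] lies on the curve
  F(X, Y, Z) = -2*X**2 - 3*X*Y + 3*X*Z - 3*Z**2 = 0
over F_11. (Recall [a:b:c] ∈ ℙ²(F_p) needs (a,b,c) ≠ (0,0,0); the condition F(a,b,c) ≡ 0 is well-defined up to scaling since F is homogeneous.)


F(5,7,7) ≡ 1 (mod 11); P is NOT on the curve.

Evaluate F(5, 7, 7) term-by-term (mod 11).
  -2*X**2 ↦ -2·25·1·1 = -50
  -3*X*Y ↦ -3·5·7·1 = -105
  3*X*Z ↦ 3·5·1·7 = 105
  -3*Z**2 ↦ -3·1·1·49 = -147
Sum: F(5, 7, 7) = (-50) + (-105) + (105) + (-147) = -197.
Reducing mod 11: -197 ≡ 1 (mod 11).
Since F(a, b, c) ≡ 1 ≠ 0 (mod 11), P does NOT lie on the curve.


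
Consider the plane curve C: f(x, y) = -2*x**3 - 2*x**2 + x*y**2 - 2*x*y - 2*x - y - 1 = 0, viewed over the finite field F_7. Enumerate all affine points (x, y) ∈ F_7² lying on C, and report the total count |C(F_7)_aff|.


Affine F_7-points: {(0, 6), (1, 0), (1, 3)}; count = 3.

For each of the 49 pairs (x, y) ∈ F_7², evaluate f(x, y) mod 7. Record the zeros.
  x = 0: [0↦6, 1↦5, 2↦4, 3↦3, 4↦2, 5↦1, 6↦0]  zeros at y ∈ {6}
  x = 1: [0↦0, 1↦5, 2↦5, 3↦0, 4↦4, 5↦3, 6↦4]  zeros at y ∈ {0, 3}
  x = 2: [0↦6, 1↦3, 2↦4, 3↦2, 4↦4, 5↦3, 6↦6]  zeros at y ∈ ∅
  x = 3: [0↦5, 1↦1, 2↦3, 3↦4, 4↦4, 5↦3, 6↦1]  zeros at y ∈ ∅
  x = 4: [0↦6, 1↦1, 2↦4, 3↦1, 4↦6, 5↦5, 6↦5]  zeros at y ∈ ∅
  x = 5: [0↦4, 1↦5, 2↦2, 3↦2, 4↦5, 5↦4, 6↦6]  zeros at y ∈ ∅
  x = 6: [0↦1, 1↦1, 2↦6, 3↦2, 4↦3, 5↦2, 6↦6]  zeros at y ∈ ∅
Collecting zeros: affine points = {(0, 6), (1, 0), (1, 3)}.
Total count |C(F_7)_aff| = 3.


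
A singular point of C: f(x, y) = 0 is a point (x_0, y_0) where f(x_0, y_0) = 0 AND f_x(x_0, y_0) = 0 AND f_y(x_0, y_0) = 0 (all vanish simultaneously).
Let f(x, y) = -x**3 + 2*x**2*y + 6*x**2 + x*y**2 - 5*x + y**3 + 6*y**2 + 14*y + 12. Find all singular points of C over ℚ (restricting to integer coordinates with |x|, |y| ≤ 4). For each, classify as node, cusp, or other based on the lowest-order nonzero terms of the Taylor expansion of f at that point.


Singular points: {(1, -2)}; classification: node.

Compute partial derivatives:
  f_x = -3*x**2 + 4*x*y + 12*x + y**2 - 5.
  f_y = 2*x**2 + 2*x*y + 3*y**2 + 12*y + 14.
Scan x_0 ∈ {−4, ..., 4}. For each x_0, f_y(x_0, y) is a polynomial in y; find its integer roots y ∈ {−4, ..., 4}, then test f_x and f at those candidates.
  x = -4: f_y(-4, y) = 3*y**2 + 4*y + 46; no integer root y with |y| ≤ 4.
  x = -3: f_y(-3, y) = 3*y**2 + 6*y + 32; no integer root y with |y| ≤ 4.
  x = -2: f_y(-2, y) = 3*y**2 + 8*y + 22; no integer root y with |y| ≤ 4.
  x = -1: f_y(-1, y) = 3*y**2 + 10*y + 16; no integer root y with |y| ≤ 4.
  x = 0: f_y(0, y) = 3*y**2 + 12*y + 14; no integer root y with |y| ≤ 4.
  x = 1: f_y(1, y) = 3*y**2 + 14*y + 16; vanishes at y ∈ {-2}. (1, -2): f_x = 0, f = 0 — SINGULAR.
  x = 2: f_y(2, y) = 3*y**2 + 16*y + 22; no integer root y with |y| ≤ 4.
  x = 3: f_y(3, y) = 3*y**2 + 18*y + 32; no integer root y with |y| ≤ 4.
  x = 4: f_y(4, y) = 3*y**2 + 20*y + 46; no integer root y with |y| ≤ 4.
Only singular point on the grid: (1, -2).
Classify: substitute x = 1 + u, y = -2 + v and expand: f = -u**3 + 2*u**2*v - u**2 + u*v**2 + v**3 + v**2.
No constant or linear terms (consistent with a singular point). Quadratic part: -u**2 + v**2. Cubic part: -u**3 + 2*u**2*v + u*v**2 + v**3.
The quadratic part v**2 - u**2 = (v − u)(v + u) splits into two distinct linear factors, so there are two distinct tangent lines y − -2 = ±(x − 1) — this is a node (ordinary double point).
Classification: node.


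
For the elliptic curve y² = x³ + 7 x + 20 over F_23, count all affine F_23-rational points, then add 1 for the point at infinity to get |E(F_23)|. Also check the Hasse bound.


Affine points = {(6, 5), (6, 18), (8, 6), (8, 17), (10, 3), (10, 20), (11, 5), (11, 18), (13, 10), (13, 13), (15, 2), (15, 21), (20, 8), (20, 15), (22, 9), (22, 14)}; affine count = 16; |E(F_23)| = 17.

Discriminant check: Δ ∝ 4a³ + 27b² = 4·7³ + 27·20² = 4·343 + 27·400 ≡ 5 (mod 23). Nonzero ⇒ E is nonsingular.
For each x ∈ F_23, compute rhs = x³ + 7·x + 20 mod 23, then count y ∈ F_23 with y² ≡ rhs.
  x = 0: rhs = 20, matching y values: none (0 points).
  x = 1: rhs = 5, matching y values: none (0 points).
  x = 2: rhs = 19, matching y values: none (0 points).
  x = 3: rhs = 22, matching y values: none (0 points).
  x = 4: rhs = 20, matching y values: none (0 points).
  x = 5: rhs = 19, matching y values: none (0 points).
  x = 6: rhs = 2, matching y values: 5, 18 (2 points).
  x = 7: rhs = 21, matching y values: none (0 points).
  x = 8: rhs = 13, matching y values: 6, 17 (2 points).
  x = 9: rhs = 7, matching y values: none (0 points).
  x = 10: rhs = 9, matching y values: 3, 20 (2 points).
  x = 11: rhs = 2, matching y values: 5, 18 (2 points).
  x = 12: rhs = 15, matching y values: none (0 points).
  x = 13: rhs = 8, matching y values: 10, 13 (2 points).
  x = 14: rhs = 10, matching y values: none (0 points).
  x = 15: rhs = 4, matching y values: 2, 21 (2 points).
  x = 16: rhs = 19, matching y values: none (0 points).
  x = 17: rhs = 15, matching y values: none (0 points).
  x = 18: rhs = 21, matching y values: none (0 points).
  x = 19: rhs = 20, matching y values: none (0 points).
  x = 20: rhs = 18, matching y values: 8, 15 (2 points).
  x = 21: rhs = 21, matching y values: none (0 points).
  x = 22: rhs = 12, matching y values: 9, 14 (2 points).
Total affine count: 16.
Full point count |E(F_23)| = 16 + 1 = 17.
Hasse bound: |17 − (23+1)| = |-7| = 7 ≤ 2√23 ≈ 9.5917 ✓.


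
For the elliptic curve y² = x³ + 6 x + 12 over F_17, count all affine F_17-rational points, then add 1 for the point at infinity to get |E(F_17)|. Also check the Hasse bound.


Affine points = {(1, 6), (1, 11), (2, 7), (2, 10), (4, 7), (4, 10), (6, 3), (6, 14), (9, 8), (9, 9), (10, 1), (10, 16), (11, 7), (11, 10), (13, 3), (13, 14), (14, 1), (14, 16), (15, 3), (15, 14)}; affine count = 20; |E(F_17)| = 21.

Discriminant check: Δ ∝ 4a³ + 27b² = 4·6³ + 27·12² = 4·216 + 27·144 ≡ 9 (mod 17). Nonzero ⇒ E is nonsingular.
For each x ∈ F_17, compute rhs = x³ + 6·x + 12 mod 17, then count y ∈ F_17 with y² ≡ rhs.
  x = 0: rhs = 12, matching y values: none (0 points).
  x = 1: rhs = 2, matching y values: 6, 11 (2 points).
  x = 2: rhs = 15, matching y values: 7, 10 (2 points).
  x = 3: rhs = 6, matching y values: none (0 points).
  x = 4: rhs = 15, matching y values: 7, 10 (2 points).
  x = 5: rhs = 14, matching y values: none (0 points).
  x = 6: rhs = 9, matching y values: 3, 14 (2 points).
  x = 7: rhs = 6, matching y values: none (0 points).
  x = 8: rhs = 11, matching y values: none (0 points).
  x = 9: rhs = 13, matching y values: 8, 9 (2 points).
  x = 10: rhs = 1, matching y values: 1, 16 (2 points).
  x = 11: rhs = 15, matching y values: 7, 10 (2 points).
  x = 12: rhs = 10, matching y values: none (0 points).
  x = 13: rhs = 9, matching y values: 3, 14 (2 points).
  x = 14: rhs = 1, matching y values: 1, 16 (2 points).
  x = 15: rhs = 9, matching y values: 3, 14 (2 points).
  x = 16: rhs = 5, matching y values: none (0 points).
Total affine count: 20.
Full point count |E(F_17)| = 20 + 1 = 21.
Hasse bound: |21 − (17+1)| = |3| = 3 ≤ 2√17 ≈ 8.2462 ✓.


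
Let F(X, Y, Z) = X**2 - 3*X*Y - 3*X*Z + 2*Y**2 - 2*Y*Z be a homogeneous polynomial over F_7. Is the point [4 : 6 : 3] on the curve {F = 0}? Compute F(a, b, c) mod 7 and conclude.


F(4,6,3) ≡ 0 (mod 7); P is on the curve.

Evaluate F(4, 6, 3) term-by-term (mod 7).
  X**2 ↦ 1·16·1·1 = 16
  -3*X*Y ↦ -3·4·6·1 = -72
  -3*X*Z ↦ -3·4·1·3 = -36
  2*Y**2 ↦ 2·1·36·1 = 72
  -2*Y*Z ↦ -2·1·6·3 = -36
Sum: F(4, 6, 3) = (16) + (-72) + (-36) + (72) + (-36) = -56.
Reducing mod 7: -56 ≡ 0 (mod 7).
Since F(a, b, c) ≡ 0 (mod 7), P lies on the curve.


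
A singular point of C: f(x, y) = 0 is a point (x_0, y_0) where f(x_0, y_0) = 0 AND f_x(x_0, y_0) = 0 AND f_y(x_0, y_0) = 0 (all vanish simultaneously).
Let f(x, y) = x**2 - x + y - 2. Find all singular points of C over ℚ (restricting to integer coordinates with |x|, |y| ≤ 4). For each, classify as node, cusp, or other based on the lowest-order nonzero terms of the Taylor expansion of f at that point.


No singular points in the scanned grid; C is smooth there.

Compute partial derivatives:
  f_x = 2*x - 1.
  f_y = 1.
f_y = 1 is a nonzero constant, so f_y never vanishes: no point (x, y) can satisfy f = f_x = f_y = 0. In particular no (x, y) ∈ {−4, ..., 4}² is singular; the curve is smooth.


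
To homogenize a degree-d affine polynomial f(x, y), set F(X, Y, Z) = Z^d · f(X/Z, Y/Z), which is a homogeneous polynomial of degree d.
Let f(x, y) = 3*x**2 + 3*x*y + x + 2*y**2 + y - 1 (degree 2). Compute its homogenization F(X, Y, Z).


F(X, Y, Z) = 3*X**2 + 3*X*Y + X*Z + 2*Y**2 + Y*Z - Z**2

deg(f) = 2.
Substitute x = X/Z, y = Y/Z into f, then multiply by Z^2.
  monomial 3·x^2·y^0 ↦ 3·X^2·Y^0·Z^0.
  monomial 3·x^1·y^1 ↦ 3·X^1·Y^1·Z^0.
  monomial 1·x^1·y^0 ↦ 1·X^1·Y^0·Z^1.
  monomial 2·x^0·y^2 ↦ 2·X^0·Y^2·Z^0.
  monomial 1·x^0·y^1 ↦ 1·X^0·Y^1·Z^1.
  monomial -1·x^0·y^0 ↦ -1·X^0·Y^0·Z^2.
Collecting: F(X, Y, Z) = 3*X**2 + 3*X*Y + X*Z + 2*Y**2 + Y*Z - Z**2.


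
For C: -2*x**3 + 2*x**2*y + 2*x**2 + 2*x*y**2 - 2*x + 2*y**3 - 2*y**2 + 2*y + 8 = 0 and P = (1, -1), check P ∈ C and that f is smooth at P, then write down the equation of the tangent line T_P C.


Tangent line at P: -6*x + 10*y + 16 = 0.

Step 1: f(1, -1) = 0, so P lies on C.
Step 2: partial derivatives
  f_x(x, y) = -6*x**2 + 4*x*y + 4*x + 2*y**2 - 2, f_y(x, y) = 2*x**2 + 4*x*y + 6*y**2 - 4*y + 2.
  f_x(P) = -6, f_y(P) = 10 (gradient nonzero, so P is smooth).
Step 3: tangent line at P: -6·(x − 1) + 10·(y − -1) = 0.
Expanding: -6*x + 10*y + 16 = 0.


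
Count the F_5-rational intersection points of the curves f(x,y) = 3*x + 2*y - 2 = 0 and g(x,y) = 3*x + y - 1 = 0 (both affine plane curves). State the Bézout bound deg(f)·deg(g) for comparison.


Common zeros: {(0, 1)}; count = 1; Bézout bound = 1.

deg(f) = 1, deg(g) = 1, so Bézout bound = 1.
Scan x ∈ F_5. For each x, list the y ∈ F_5 with f(x, y) ≡ 0 and those with g(x, y) ≡ 0 (mod 5); the common zeros in that column are the intersection.
  x = 0: f ≡ 0 at y ∈ {1}; g ≡ 0 at y ∈ {1}; common: {1}.
  x = 1: f ≡ 0 at y ∈ {2}; g ≡ 0 at y ∈ {3}; common: ∅.
  x = 2: f ≡ 0 at y ∈ {3}; g ≡ 0 at y ∈ {0}; common: ∅.
  x = 3: f ≡ 0 at y ∈ {4}; g ≡ 0 at y ∈ {2}; common: ∅.
  x = 4: f ≡ 0 at y ∈ {0}; g ≡ 0 at y ∈ {4}; common: ∅.
Collecting: common zeros = {(0, 1)}, so the count is 1.
Comparison with the Bézout bound: 1 ≤ 1 = deg(f)·deg(g), as expected for curves with no common component (the bound is attained).


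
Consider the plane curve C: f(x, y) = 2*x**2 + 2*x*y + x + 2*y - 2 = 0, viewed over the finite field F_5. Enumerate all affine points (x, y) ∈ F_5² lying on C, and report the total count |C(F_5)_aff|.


Affine F_5-points: {(0, 1), (1, 1), (2, 2), (3, 2)}; count = 4.

For each of the 25 pairs (x, y) ∈ F_5², evaluate f(x, y) mod 5. Record the zeros.
  x = 0: [0↦3, 1↦0, 2↦2, 3↦4, 4↦1]  zeros at y ∈ {1}
  x = 1: [0↦1, 1↦0, 2↦4, 3↦3, 4↦2]  zeros at y ∈ {1}
  x = 2: [0↦3, 1↦4, 2↦0, 3↦1, 4↦2]  zeros at y ∈ {2}
  x = 3: [0↦4, 1↦2, 2↦0, 3↦3, 4↦1]  zeros at y ∈ {2}
  x = 4: [0↦4, 1↦4, 2↦4, 3↦4, 4↦4]  zeros at y ∈ ∅
Collecting zeros: affine points = {(0, 1), (1, 1), (2, 2), (3, 2)}.
Total count |C(F_5)_aff| = 4.


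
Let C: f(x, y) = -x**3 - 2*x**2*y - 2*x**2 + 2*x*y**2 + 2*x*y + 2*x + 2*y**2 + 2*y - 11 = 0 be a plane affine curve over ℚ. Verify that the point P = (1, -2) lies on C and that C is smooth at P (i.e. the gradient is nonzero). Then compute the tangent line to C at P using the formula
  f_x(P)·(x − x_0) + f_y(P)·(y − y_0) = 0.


Tangent line at P: 7*x - 14*y - 35 = 0.

Step 1: f(1, -2) = 0, so P lies on C.
Step 2: partial derivatives
  f_x(x, y) = -3*x**2 - 4*x*y - 4*x + 2*y**2 + 2*y + 2, f_y(x, y) = -2*x**2 + 4*x*y + 2*x + 4*y + 2.
  f_x(P) = 7, f_y(P) = -14 (gradient nonzero, so P is smooth).
Step 3: tangent line at P: 7·(x − 1) + -14·(y − -2) = 0.
Expanding: 7*x - 14*y - 35 = 0.


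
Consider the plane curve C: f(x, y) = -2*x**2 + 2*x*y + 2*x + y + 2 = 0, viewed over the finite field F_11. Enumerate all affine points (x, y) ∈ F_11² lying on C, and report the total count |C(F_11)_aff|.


Affine F_11-points: {(0, 9), (1, 3), (2, 7), (3, 3), (4, 0), (6, 7), (7, 4), (8, 0), (9, 4), (10, 9)}; count = 10.

For each of the 121 pairs (x, y) ∈ F_11², evaluate f(x, y) mod 11. Record the zeros.
  x = 0: [0↦2, 1↦3, 2↦4, 3↦5, 4↦6, 5↦7, 6↦8, 7↦9, 8↦10, 9↦0, 10↦1]  zeros at y ∈ {9}
  x = 1: [0↦2, 1↦5, 2↦8, 3↦0, 4↦3, 5↦6, 6↦9, 7↦1, 8↦4, 9↦7, 10↦10]  zeros at y ∈ {3}
  x = 2: [0↦9, 1↦3, 2↦8, 3↦2, 4↦7, 5↦1, 6↦6, 7↦0, 8↦5, 9↦10, 10↦4]  zeros at y ∈ {7}
  x = 3: [0↦1, 1↦8, 2↦4, 3↦0, 4↦7, 5↦3, 6↦10, 7↦6, 8↦2, 9↦9, 10↦5]  zeros at y ∈ {3}
  x = 4: [0↦0, 1↦9, 2↦7, 3↦5, 4↦3, 5↦1, 6↦10, 7↦8, 8↦6, 9↦4, 10↦2]  zeros at y ∈ {0}
  x = 5: [0↦6, 1↦6, 2↦6, 3↦6, 4↦6, 5↦6, 6↦6, 7↦6, 8↦6, 9↦6, 10↦6]  zeros at y ∈ ∅
  x = 6: [0↦8, 1↦10, 2↦1, 3↦3, 4↦5, 5↦7, 6↦9, 7↦0, 8↦2, 9↦4, 10↦6]  zeros at y ∈ {7}
  x = 7: [0↦6, 1↦10, 2↦3, 3↦7, 4↦0, 5↦4, 6↦8, 7↦1, 8↦5, 9↦9, 10↦2]  zeros at y ∈ {4}
  x = 8: [0↦0, 1↦6, 2↦1, 3↦7, 4↦2, 5↦8, 6↦3, 7↦9, 8↦4, 9↦10, 10↦5]  zeros at y ∈ {0}
  x = 9: [0↦1, 1↦9, 2↦6, 3↦3, 4↦0, 5↦8, 6↦5, 7↦2, 8↦10, 9↦7, 10↦4]  zeros at y ∈ {4}
  x = 10: [0↦9, 1↦8, 2↦7, 3↦6, 4↦5, 5↦4, 6↦3, 7↦2, 8↦1, 9↦0, 10↦10]  zeros at y ∈ {9}
Collecting zeros: affine points = {(0, 9), (1, 3), (2, 7), (3, 3), (4, 0), (6, 7), (7, 4), (8, 0), (9, 4), (10, 9)}.
Total count |C(F_11)_aff| = 10.


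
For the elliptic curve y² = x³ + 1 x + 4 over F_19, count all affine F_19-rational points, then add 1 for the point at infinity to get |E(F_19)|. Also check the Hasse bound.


Affine points = {(0, 2), (0, 17), (1, 5), (1, 14), (5, 1), (5, 18), (6, 6), (6, 13), (8, 7), (8, 12), (9, 1), (9, 18), (10, 8), (10, 11), (11, 4), (11, 15), (14, 8), (14, 11)}; affine count = 18; |E(F_19)| = 19.

Discriminant check: Δ ∝ 4a³ + 27b² = 4·1³ + 27·4² = 4·1 + 27·16 ≡ 18 (mod 19). Nonzero ⇒ E is nonsingular.
For each x ∈ F_19, compute rhs = x³ + 1·x + 4 mod 19, then count y ∈ F_19 with y² ≡ rhs.
  x = 0: rhs = 4, matching y values: 2, 17 (2 points).
  x = 1: rhs = 6, matching y values: 5, 14 (2 points).
  x = 2: rhs = 14, matching y values: none (0 points).
  x = 3: rhs = 15, matching y values: none (0 points).
  x = 4: rhs = 15, matching y values: none (0 points).
  x = 5: rhs = 1, matching y values: 1, 18 (2 points).
  x = 6: rhs = 17, matching y values: 6, 13 (2 points).
  x = 7: rhs = 12, matching y values: none (0 points).
  x = 8: rhs = 11, matching y values: 7, 12 (2 points).
  x = 9: rhs = 1, matching y values: 1, 18 (2 points).
  x = 10: rhs = 7, matching y values: 8, 11 (2 points).
  x = 11: rhs = 16, matching y values: 4, 15 (2 points).
  x = 12: rhs = 15, matching y values: none (0 points).
  x = 13: rhs = 10, matching y values: none (0 points).
  x = 14: rhs = 7, matching y values: 8, 11 (2 points).
  x = 15: rhs = 12, matching y values: none (0 points).
  x = 16: rhs = 12, matching y values: none (0 points).
  x = 17: rhs = 13, matching y values: none (0 points).
  x = 18: rhs = 2, matching y values: none (0 points).
Total affine count: 18.
Full point count |E(F_19)| = 18 + 1 = 19.
Hasse bound: |19 − (19+1)| = |-1| = 1 ≤ 2√19 ≈ 8.7178 ✓.
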